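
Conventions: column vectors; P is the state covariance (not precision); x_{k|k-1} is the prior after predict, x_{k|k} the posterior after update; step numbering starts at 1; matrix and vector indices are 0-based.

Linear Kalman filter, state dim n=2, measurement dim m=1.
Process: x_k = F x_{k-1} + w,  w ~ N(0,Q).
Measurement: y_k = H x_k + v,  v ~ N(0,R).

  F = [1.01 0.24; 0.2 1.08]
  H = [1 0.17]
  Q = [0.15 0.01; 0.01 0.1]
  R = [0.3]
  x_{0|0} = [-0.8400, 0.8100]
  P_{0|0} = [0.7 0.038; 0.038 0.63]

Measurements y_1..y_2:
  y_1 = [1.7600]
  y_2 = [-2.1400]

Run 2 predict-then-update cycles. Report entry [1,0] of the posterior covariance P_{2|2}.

P_post[1,0] = 0.0164

step 1: x^-=[-0.6540, 0.7068]  P^-=[0.9188 0.3580; 0.3580 0.8792]  S=[1.3659]  K=[0.7172; 0.3715]  nu=[2.2938]  x^+=[0.9912, 1.5590]  P^+=[0.2162 -0.0060; -0.0060 0.6907]
step 2: x^-=[1.3752, 1.8819]  P^-=[0.4074 0.2259; 0.2259 0.9117]  S=[0.8106]  K=[0.5500; 0.4699]  nu=[-3.8352]  x^+=[-0.7341, 0.0797]  P^+=[0.1622 0.0164; 0.0164 0.7327]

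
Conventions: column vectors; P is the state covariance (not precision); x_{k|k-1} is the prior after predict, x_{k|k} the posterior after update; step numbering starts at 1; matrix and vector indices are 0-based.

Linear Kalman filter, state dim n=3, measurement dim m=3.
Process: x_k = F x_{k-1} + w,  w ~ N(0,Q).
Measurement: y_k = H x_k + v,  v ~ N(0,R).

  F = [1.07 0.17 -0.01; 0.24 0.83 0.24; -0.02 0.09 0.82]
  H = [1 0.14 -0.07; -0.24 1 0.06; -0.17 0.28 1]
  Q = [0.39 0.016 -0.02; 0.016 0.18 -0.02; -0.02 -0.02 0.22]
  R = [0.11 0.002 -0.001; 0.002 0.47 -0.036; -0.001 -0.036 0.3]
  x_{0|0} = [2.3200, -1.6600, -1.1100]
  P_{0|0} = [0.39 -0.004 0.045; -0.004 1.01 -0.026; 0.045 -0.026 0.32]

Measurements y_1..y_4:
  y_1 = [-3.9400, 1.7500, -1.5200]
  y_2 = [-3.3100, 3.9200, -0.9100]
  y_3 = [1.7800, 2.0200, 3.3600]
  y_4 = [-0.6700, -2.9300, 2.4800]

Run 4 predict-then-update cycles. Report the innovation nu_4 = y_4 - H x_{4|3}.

innov = [-1.6721, -4.3150, 1.1587]

step 1: x^-=[2.2113, -1.0874, -1.1060]  P^-=[0.8634 0.2648 0.0200; 0.2648 0.9099 0.1069; 0.0200 0.1069 0.4382]  S=[1.0626 0.1712 -0.0418; 0.1712 1.3164 0.3212; -0.0418 0.3212 0.8624]  K=[0.8573 -0.0683 0.0060; 0.2767 0.5708 0.1680; 0.0328 -0.0425 0.5563]  nu=[-6.0765, 3.4345, 0.2664]  x^+=[-3.2312, -0.7633, -1.3028]  P^+=[0.0969 -0.0087 0.0223; -0.0087 0.2635 -0.0457; 0.0223 -0.0457 0.1850]
step 2: x^-=[-3.5741, -1.7217, -1.0724]  P^-=[0.5051 0.0738 -0.0071; 0.0738 0.3587 0.0078; -0.0071 0.0078 0.3391]  S=[0.6453 -0.0002 -0.0839; -0.0002 0.8247 0.0976; -0.0839 0.0976 0.6816]  K=[0.7996 -0.0580 0.0006; 0.2055 0.4012 0.1082; 0.0200 -0.0240 0.5084]  nu=[0.4300, 4.8483, 0.0369]  x^+=[-3.5112, 0.3159, -1.1612]  P^+=[0.0898 -0.0052 0.0182; -0.0052 0.1860 -0.0351; 0.0182 -0.0351 0.1663]
step 3: x^-=[-3.6917, -0.8592, -0.8536]  P^-=[0.4961 0.0636 -0.0098; 0.0636 0.3089 0.0050; -0.0098 0.0050 0.3276]  S=[0.6328 -0.0148 -0.0892; -0.0148 0.7790 0.0828; -0.0892 0.0828 0.6662]  K=[0.7976 -0.0567 -0.0007; 0.1911 0.3702 0.1006; 0.0196 -0.0183 0.5012]  nu=[5.5322, 2.0444, 3.8265]  x^+=[0.6022, 1.3400, 1.1353]  P^+=[0.0895 -0.0046 0.0175; -0.0046 0.1716 -0.0322; 0.0175 -0.0322 0.1630]
step 4: x^-=[0.8608, 1.5292, 1.0395]  P^-=[0.4955 0.0619 -0.0101; 0.0619 0.3001 0.0052; -0.0101 0.0052 0.3257]  S=[0.6316 -0.0175 -0.0900; -0.0175 0.7710 0.0809; -0.0900 0.0809 0.6640]  K=[0.7976 -0.0565 -0.0010; 0.1883 0.3642 0.0997; 0.0198 -0.0168 0.5000]  nu=[-1.6721, -4.3150, 1.1587]  x^+=[-0.2304, -0.2416, 1.6581]  P^+=[0.0895 -0.0045 0.0174; -0.0045 0.1688 -0.0314; 0.0174 -0.0314 0.1623]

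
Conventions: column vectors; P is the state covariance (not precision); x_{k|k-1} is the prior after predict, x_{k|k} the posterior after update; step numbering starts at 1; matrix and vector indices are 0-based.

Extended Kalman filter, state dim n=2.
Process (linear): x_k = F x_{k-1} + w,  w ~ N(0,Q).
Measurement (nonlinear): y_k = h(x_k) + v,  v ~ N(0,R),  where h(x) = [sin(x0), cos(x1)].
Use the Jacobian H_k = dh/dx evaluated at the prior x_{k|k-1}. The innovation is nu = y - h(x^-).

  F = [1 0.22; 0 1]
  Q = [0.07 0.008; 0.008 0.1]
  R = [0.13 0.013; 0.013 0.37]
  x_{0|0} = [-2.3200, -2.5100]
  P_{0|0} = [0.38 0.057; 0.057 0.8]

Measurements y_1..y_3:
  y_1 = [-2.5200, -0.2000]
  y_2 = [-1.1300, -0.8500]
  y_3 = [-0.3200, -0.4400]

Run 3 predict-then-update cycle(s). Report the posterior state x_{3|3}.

x_post = [-2.3428, -2.1620]

step 1: x^-=[-2.8722, -2.5100]  P^-=[0.5138 0.2410; 0.2410 0.9000]  H_jac=[-0.9639 0.0000; 0.0000 0.5904]  S=[0.6074 -0.1242; -0.1242 0.6837]  K=[-0.8026 0.0624; -0.2322 0.7350]  nu=[-2.2539, 0.6071]  x^+=[-1.0253, -1.5404]  P^+=[0.1074 0.0214; 0.0214 0.4555]
step 2: x^-=[-1.3642, -1.5404]  P^-=[0.2089 0.1296; 0.1296 0.5555]  H_jac=[0.2051 0.0000; 0.0000 0.9995]  S=[0.1388 0.0396; 0.0396 0.9250]  K=[0.2721 0.1284; 0.0207 0.5994]  nu=[-0.1513, -0.8804]  x^+=[-1.5184, -2.0712]  P^+=[0.1806 0.0511; 0.0511 0.2221]
step 3: x^-=[-1.9741, -2.0712]  P^-=[0.2838 0.1079; 0.1079 0.3221]  H_jac=[-0.3924 0.0000; 0.0000 0.8774]  S=[0.1737 -0.0242; -0.0242 0.6180]  K=[-0.6232 0.1289; -0.1812 0.4503]  nu=[0.5998, 0.0398]  x^+=[-2.3428, -2.1620]  P^+=[0.2022 0.0451; 0.0451 0.1872]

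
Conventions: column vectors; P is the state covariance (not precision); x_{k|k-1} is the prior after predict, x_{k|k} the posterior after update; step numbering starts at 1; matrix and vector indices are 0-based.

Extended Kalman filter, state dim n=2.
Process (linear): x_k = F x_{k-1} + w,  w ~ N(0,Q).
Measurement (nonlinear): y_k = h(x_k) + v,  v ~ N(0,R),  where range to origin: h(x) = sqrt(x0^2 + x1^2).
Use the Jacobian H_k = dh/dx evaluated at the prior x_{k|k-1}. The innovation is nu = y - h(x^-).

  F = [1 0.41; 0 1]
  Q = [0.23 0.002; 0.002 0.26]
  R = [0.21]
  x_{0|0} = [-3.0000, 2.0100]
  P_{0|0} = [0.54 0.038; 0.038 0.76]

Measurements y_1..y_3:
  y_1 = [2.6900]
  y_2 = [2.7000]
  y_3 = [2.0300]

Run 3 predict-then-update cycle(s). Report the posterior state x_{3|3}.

step 1: x^-=[-2.1759, 2.0100]  P^-=[0.9289 0.3516; 0.3516 1.0200]  H_jac=[-0.7346 0.6785]  S=[0.8304]  K=[-0.5344; 0.5225]  nu=[-0.2722]  x^+=[-2.0304, 1.8678]  P^+=[0.6918 0.5835; 0.5835 0.7933]
step 2: x^-=[-1.2646, 1.8678]  P^-=[1.5336 0.9107; 0.9107 1.0533]  H_jac=[-0.5607 0.8280]  S=[0.5687]  K=[-0.1858; 0.6359]  nu=[0.4444]  x^+=[-1.3472, 2.1503]  P^+=[1.5139 0.9779; 0.9779 0.8234]
step 3: x^-=[-0.4656, 2.1503]  P^-=[2.6842 1.3175; 1.3175 1.0834]  H_jac=[-0.2116 0.9774]  S=[0.8201]  K=[0.8775; 0.9512]  nu=[-0.1702]  x^+=[-0.6149, 1.9885]  P^+=[2.0527 0.6330; 0.6330 0.3414]

x_post = [-0.6149, 1.9885]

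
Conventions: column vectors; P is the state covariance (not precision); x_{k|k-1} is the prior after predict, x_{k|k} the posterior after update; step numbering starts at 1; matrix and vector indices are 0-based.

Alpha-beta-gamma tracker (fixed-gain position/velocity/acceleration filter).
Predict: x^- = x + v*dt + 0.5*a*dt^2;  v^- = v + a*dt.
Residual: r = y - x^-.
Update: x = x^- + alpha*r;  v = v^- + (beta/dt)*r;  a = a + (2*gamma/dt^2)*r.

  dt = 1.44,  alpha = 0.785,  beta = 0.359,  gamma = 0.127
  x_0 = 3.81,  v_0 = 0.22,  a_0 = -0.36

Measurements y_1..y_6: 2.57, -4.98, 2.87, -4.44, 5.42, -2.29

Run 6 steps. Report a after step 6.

step 1: x_pred=3.7536  r=-1.1836  x^+=2.8245  v^+=-0.5935  a^+=-0.5050
step 2: x_pred=1.4463  r=-6.4263  x^+=-3.5983  v^+=-2.9227  a^+=-1.2921
step 3: x_pred=-9.1468  r=12.0168  x^+=0.2864  v^+=-1.7876  a^+=0.1798
step 4: x_pred=-2.1013  r=-2.3387  x^+=-3.9372  v^+=-2.1117  a^+=-0.1067
step 5: x_pred=-7.0886  r=12.5086  x^+=2.7306  v^+=0.8532  a^+=1.4256
step 6: x_pred=5.4372  r=-7.7272  x^+=-0.6286  v^+=0.9795  a^+=0.4790

a_post = 0.4790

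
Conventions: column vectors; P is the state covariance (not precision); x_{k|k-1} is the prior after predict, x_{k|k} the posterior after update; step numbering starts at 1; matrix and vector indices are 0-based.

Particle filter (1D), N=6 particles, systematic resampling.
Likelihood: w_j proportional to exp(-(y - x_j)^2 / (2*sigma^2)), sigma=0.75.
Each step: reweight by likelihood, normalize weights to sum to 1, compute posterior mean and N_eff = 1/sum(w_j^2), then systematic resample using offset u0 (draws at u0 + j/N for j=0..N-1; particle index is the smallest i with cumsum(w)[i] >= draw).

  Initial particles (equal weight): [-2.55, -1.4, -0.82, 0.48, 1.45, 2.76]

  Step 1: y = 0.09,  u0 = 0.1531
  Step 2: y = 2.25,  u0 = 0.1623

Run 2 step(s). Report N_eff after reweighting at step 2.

N_eff = 1.7028

step 1: w=[0.0012, 0.0823, 0.2837, 0.5173, 0.1144, 0.0010]  mean=0.0662  Neff=2.7175  idx=[2, 2, 3, 3, 3, 4]
step 2: w=[0.0003, 0.0003, 0.0821, 0.0821, 0.0821, 0.7530]  mean=1.2096  Neff=1.7028  idx=[3, 5, 5, 5, 5, 5]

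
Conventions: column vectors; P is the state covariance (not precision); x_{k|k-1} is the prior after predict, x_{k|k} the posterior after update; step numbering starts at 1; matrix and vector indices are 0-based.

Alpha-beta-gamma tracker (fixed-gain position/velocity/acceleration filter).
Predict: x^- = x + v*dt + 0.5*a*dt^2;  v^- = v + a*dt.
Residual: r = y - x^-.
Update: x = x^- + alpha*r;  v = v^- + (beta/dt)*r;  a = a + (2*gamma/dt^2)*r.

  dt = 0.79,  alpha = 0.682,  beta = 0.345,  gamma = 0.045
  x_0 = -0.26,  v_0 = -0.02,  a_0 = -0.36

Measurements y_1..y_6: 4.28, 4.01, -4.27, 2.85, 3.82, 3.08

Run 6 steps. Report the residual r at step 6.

step 1: x_pred=-0.3881  r=4.6681  x^+=2.7955  v^+=1.7342  a^+=0.3132
step 2: x_pred=4.2633  r=-0.2533  x^+=4.0905  v^+=1.8710  a^+=0.2767
step 3: x_pred=5.6550  r=-9.9250  x^+=-1.1139  v^+=-2.2448  a^+=-1.1546
step 4: x_pred=-3.2475  r=6.0975  x^+=0.9110  v^+=-0.4941  a^+=-0.2753
step 5: x_pred=0.4348  r=3.3852  x^+=2.7435  v^+=0.7668  a^+=0.2129
step 6: x_pred=3.4157  r=-0.3357  x^+=3.1868  v^+=0.7884  a^+=0.1645

resid = -0.3357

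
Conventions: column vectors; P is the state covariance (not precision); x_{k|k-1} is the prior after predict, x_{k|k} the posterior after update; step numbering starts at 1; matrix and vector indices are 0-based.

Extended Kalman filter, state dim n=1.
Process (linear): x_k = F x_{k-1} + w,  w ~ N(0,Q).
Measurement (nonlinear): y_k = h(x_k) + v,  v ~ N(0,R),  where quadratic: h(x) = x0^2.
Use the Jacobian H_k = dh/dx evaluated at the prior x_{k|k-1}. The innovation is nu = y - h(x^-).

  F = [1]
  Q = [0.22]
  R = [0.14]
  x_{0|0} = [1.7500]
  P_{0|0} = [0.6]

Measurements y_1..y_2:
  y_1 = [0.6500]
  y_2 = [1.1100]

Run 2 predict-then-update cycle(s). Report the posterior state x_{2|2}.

step 1: x^-=[1.7500]  P^-=[0.8200]  H_jac=[3.5000]  S=[10.1850]  K=[0.2818]  nu=[-2.4125]  x^+=[1.0702]  P^+=[0.0113]
step 2: x^-=[1.0702]  P^-=[0.2313]  H_jac=[2.1404]  S=[1.1995]  K=[0.4127]  nu=[-0.0353]  x^+=[1.0556]  P^+=[0.0270]

x_post = [1.0556]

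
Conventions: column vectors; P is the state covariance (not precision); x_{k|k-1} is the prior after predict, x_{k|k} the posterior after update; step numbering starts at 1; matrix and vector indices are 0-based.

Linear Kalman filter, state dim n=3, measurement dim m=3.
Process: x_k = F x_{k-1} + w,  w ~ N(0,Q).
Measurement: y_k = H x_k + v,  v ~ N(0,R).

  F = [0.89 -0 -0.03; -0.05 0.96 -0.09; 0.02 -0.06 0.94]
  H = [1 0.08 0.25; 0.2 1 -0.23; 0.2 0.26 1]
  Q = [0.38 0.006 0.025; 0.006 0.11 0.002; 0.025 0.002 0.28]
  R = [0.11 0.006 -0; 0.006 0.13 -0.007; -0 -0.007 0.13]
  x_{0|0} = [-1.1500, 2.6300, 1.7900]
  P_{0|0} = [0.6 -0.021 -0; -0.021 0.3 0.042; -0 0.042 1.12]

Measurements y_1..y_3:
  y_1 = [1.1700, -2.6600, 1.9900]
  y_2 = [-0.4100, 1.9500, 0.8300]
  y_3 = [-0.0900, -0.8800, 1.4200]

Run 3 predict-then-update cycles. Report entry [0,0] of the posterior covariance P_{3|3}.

step 1: x^-=[-1.0772, 2.4212, 1.5018]  P^-=[0.8563 -0.0368 0.0053; -0.0368 0.3918 -0.0730; 0.0053 -0.0730 1.2663]  S=[1.0418 0.0805 0.4808; 0.0805 0.6414 -0.2392; 0.4808 -0.2392 1.4173]  K=[0.9035 0.0255 -0.1844; -0.1675 0.7187 0.1933; -0.0795 -0.2323 0.8685]  nu=[1.6781, -4.5203, 0.0741]  x^+=[0.3100, -1.0943, 2.4828]  P^+=[0.1115 -0.0217 -0.0408; -0.0217 0.0953 -0.0004; -0.0408 -0.0004 0.1228]
step 2: x^-=[0.2014, -1.2895, 2.4057]  P^-=[0.4706 -0.0139 -0.0094; -0.0139 0.2009 -0.0128; -0.0094 -0.0128 0.3874]  S=[0.5986 0.0785 0.1795; 0.0785 0.3714 -0.0421; 0.1795 -0.0421 0.5380]  K=[0.8105 0.0372 -0.1169; -0.1252 0.5854 0.1557; -0.0438 -0.1898 0.7103]  nu=[-1.1097, 3.7525, -1.2807]  x^+=[-0.4085, 0.8469, 0.8324]  P^+=[0.0984 -0.0163 -0.0309; -0.0163 0.0774 -0.0007; -0.0309 -0.0007 0.1000]
step 3: x^-=[-0.3886, 0.7586, 0.7235]  P^-=[0.4597 -0.0096 -0.0010; -0.0096 0.1838 -0.0105; -0.0010 -0.0105 0.3677]  S=[0.5914 0.0795 0.1824; 0.0795 0.3527 -0.0379; 0.1824 -0.0379 0.5216]  K=[0.8035 0.0414 -0.1085; -0.1181 0.5652 0.1501; -0.0383 -0.1865 0.6991]  nu=[0.0570, -1.3944, 0.5770]  x^+=[-0.4631, 0.0503, 1.3847]  P^+=[0.0973 -0.0154 -0.0299; -0.0154 0.0746 -0.0008; -0.0299 -0.0008 0.0984]

P_post[0,0] = 0.0973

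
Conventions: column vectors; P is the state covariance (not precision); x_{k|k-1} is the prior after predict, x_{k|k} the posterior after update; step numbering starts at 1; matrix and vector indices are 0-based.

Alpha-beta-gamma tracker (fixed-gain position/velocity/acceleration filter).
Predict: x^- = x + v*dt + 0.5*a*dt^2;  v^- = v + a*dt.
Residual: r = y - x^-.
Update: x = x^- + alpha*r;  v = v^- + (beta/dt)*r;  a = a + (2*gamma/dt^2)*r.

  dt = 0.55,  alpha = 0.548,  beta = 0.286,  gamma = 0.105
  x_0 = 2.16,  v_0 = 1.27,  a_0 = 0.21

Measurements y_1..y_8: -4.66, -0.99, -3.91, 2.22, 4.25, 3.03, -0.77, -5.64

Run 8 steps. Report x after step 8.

x_post = 0.4468

step 1: x_pred=2.8903  r=-7.5503  x^+=-1.2473  v^+=-2.5406  a^+=-5.0315
step 2: x_pred=-3.4056  r=2.4156  x^+=-2.0819  v^+=-4.0518  a^+=-3.3545
step 3: x_pred=-4.8177  r=0.9077  x^+=-4.3203  v^+=-5.4248  a^+=-2.7244
step 4: x_pred=-7.7160  r=9.9360  x^+=-2.2711  v^+=-1.7565  a^+=4.1734
step 5: x_pred=-2.6059  r=6.8559  x^+=1.1511  v^+=4.1040  a^+=8.9328
step 6: x_pred=4.7594  r=-1.7294  x^+=3.8117  v^+=8.1177  a^+=7.7323
step 7: x_pred=9.4459  r=-10.2159  x^+=3.8476  v^+=7.0582  a^+=0.6402
step 8: x_pred=7.8264  r=-13.4664  x^+=0.4468  v^+=0.4077  a^+=-8.7084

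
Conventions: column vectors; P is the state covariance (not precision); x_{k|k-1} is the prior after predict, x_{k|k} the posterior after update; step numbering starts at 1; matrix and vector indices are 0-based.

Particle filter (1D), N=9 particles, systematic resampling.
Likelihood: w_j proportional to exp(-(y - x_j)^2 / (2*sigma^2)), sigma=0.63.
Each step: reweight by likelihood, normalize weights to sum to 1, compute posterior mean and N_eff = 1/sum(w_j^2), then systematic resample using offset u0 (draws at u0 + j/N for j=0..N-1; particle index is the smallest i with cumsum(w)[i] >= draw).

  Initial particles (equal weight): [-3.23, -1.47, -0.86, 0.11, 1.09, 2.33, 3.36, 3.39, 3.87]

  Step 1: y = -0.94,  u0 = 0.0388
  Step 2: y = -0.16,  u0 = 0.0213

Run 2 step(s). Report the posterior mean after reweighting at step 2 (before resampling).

post_mean = -0.6895

step 1: w=[0.0007, 0.3599, 0.5086, 0.1279, 0.0029, 0.0000, 0.0000, 0.0000, 0.0000]  mean=-0.9516  Neff=2.4713  idx=[1, 1, 1, 2, 2, 2, 2, 2, 3]
step 2: w=[0.0291, 0.0291, 0.0291, 0.1364, 0.1364, 0.1364, 0.1364, 0.1364, 0.2307]  mean=-0.6895  Neff=6.7214  idx=[0, 3, 4, 4, 5, 6, 7, 8, 8]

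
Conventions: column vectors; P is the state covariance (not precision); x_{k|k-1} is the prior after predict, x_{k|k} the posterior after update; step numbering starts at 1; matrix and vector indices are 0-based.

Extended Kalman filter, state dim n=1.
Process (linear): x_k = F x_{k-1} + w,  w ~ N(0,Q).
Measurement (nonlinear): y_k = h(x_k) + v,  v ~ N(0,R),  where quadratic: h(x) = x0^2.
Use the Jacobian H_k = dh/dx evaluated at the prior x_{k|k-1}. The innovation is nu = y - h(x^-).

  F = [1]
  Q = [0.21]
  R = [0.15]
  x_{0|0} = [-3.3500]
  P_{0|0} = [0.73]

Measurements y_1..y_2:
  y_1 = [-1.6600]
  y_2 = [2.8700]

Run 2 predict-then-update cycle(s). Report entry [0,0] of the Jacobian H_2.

step 1: x^-=[-3.3500]  P^-=[0.9400]  H_jac=[-6.7000]  S=[42.3466]  K=[-0.1487]  nu=[-12.8825]  x^+=[-1.4340]  P^+=[0.0033]
step 2: x^-=[-1.4340]  P^-=[0.2133]  H_jac=[-2.8681]  S=[1.9048]  K=[-0.3212]  nu=[0.8135]  x^+=[-1.6954]  P^+=[0.0168]

H_jac[0,0] = -2.8681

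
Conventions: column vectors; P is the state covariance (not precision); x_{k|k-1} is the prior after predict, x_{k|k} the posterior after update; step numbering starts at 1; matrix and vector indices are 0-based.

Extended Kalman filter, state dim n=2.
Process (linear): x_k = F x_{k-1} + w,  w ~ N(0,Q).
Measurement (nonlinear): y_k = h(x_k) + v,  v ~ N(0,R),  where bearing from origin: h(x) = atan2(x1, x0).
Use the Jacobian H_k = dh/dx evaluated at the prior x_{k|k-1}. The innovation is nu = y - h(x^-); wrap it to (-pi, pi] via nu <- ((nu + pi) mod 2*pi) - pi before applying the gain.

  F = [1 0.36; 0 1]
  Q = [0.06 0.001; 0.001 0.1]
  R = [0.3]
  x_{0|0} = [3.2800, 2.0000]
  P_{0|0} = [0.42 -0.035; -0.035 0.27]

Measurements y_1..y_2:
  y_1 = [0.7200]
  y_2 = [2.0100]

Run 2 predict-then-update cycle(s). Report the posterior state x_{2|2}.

x_post = [4.6370, 2.3904]

step 1: x^-=[4.0000, 2.0000]  P^-=[0.4898 0.0632; 0.0632 0.3700]  H_jac=[-0.1000 0.2000]  S=[0.3172]  K=[-0.1146; 0.2134]  nu=[0.2564]  x^+=[3.9706, 2.0547]  P^+=[0.4856 0.0710; 0.0710 0.3556]
step 2: x^-=[4.7103, 2.0547]  P^-=[0.6428 0.2000; 0.2000 0.4556]  H_jac=[-0.0778 0.1784]  S=[0.3128]  K=[-0.0459; 0.2100]  nu=[1.5987]  x^+=[4.6370, 2.3904]  P^+=[0.6421 0.2030; 0.2030 0.4418]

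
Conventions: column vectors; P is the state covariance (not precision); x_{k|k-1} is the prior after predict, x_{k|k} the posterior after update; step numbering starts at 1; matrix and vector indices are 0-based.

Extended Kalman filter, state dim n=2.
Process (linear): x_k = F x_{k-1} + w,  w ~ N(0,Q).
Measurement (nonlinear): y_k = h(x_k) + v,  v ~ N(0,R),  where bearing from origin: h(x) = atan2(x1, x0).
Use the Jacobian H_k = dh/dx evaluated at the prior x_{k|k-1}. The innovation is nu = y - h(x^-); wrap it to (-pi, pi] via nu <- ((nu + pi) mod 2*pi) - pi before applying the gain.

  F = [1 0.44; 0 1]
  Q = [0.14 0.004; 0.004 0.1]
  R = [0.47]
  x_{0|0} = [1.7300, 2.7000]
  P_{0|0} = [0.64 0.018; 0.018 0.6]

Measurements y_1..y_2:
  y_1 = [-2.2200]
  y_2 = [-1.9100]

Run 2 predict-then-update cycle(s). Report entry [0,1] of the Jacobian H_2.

H_jac[0,1] = 0.1784

step 1: x^-=[2.9180, 2.7000]  P^-=[0.9120 0.2860; 0.2860 0.7000]  H_jac=[-0.1708 0.1846]  S=[0.5024]  K=[-0.2050; 0.1600]  nu=[-2.9666]  x^+=[3.5261, 2.2254]  P^+=[0.8909 0.3025; 0.3025 0.6871]
step 2: x^-=[4.5053, 2.2254]  P^-=[1.4301 0.6088; 0.6088 0.7871]  H_jac=[-0.0881 0.1784]  S=[0.4870]  K=[-0.0357; 0.1782]  nu=[-2.3688]  x^+=[4.5900, 1.8033]  P^+=[1.4295 0.6119; 0.6119 0.7717]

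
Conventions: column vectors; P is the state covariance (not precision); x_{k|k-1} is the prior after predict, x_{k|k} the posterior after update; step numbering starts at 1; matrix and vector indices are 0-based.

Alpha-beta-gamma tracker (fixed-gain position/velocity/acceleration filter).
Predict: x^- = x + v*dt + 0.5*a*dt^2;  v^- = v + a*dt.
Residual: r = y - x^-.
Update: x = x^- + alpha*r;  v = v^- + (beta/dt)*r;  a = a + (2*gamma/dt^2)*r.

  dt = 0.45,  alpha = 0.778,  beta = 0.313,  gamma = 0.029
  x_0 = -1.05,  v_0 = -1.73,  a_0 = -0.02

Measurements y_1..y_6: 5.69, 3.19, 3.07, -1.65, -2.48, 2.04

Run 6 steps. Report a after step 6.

a_post = 0.4030

step 1: x_pred=-1.8305  r=7.5205  x^+=4.0204  v^+=3.4919  a^+=2.1340
step 2: x_pred=5.8079  r=-2.6179  x^+=3.7712  v^+=2.6314  a^+=1.3842
step 3: x_pred=5.0954  r=-2.0254  x^+=3.5196  v^+=1.8455  a^+=0.8041
step 4: x_pred=4.4315  r=-6.0815  x^+=-0.2999  v^+=-2.0227  a^+=-0.9378
step 5: x_pred=-1.3051  r=-1.1749  x^+=-2.2192  v^+=-3.2620  a^+=-1.2743
step 6: x_pred=-3.8161  r=5.8561  x^+=0.7400  v^+=0.2378  a^+=0.4030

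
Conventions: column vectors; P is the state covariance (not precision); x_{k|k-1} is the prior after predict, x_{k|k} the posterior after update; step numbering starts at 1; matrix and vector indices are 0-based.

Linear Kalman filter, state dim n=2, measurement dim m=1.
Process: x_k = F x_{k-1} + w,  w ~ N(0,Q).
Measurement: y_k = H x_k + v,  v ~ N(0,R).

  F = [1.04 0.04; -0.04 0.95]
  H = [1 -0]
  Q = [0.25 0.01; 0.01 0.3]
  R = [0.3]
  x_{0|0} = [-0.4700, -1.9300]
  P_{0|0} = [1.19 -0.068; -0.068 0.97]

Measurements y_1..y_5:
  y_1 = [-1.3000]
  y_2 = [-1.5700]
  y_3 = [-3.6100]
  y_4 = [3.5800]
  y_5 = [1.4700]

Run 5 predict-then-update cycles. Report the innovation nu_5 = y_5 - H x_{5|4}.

step 1: x^-=[-0.5660, -1.8147]  P^-=[1.5330 -0.0697; -0.0697 1.1825]  S=[1.8330]  K=[0.8363; -0.0380]  nu=[-0.7340]  x^+=[-1.1799, -1.7868]  P^+=[0.2509 -0.0114; -0.0114 1.1798]
step 2: x^-=[-1.2985, -1.6502]  P^-=[0.5223 0.0331; 0.0331 1.3661]  S=[0.8223]  K=[0.6352; 0.0403]  nu=[-0.2715]  x^+=[-1.4710, -1.6612]  P^+=[0.1906 0.0121; 0.0121 1.3647]
step 3: x^-=[-1.5962, -1.5193]  P^-=[0.4593 0.0659; 0.0659 1.5311]  S=[0.7593]  K=[0.6049; 0.0867]  nu=[-2.0138]  x^+=[-2.8144, -1.6940]  P^+=[0.1815 0.0260; 0.0260 1.5254]
step 4: x^-=[-2.9947, -1.4967]  P^-=[0.4509 0.0861; 0.0861 1.6749]  S=[0.7509]  K=[0.6005; 0.1146]  nu=[6.5747]  x^+=[0.9532, -0.7430]  P^+=[0.1801 0.0344; 0.0344 1.6651]
step 5: x^-=[0.9616, -0.7439]  P^-=[0.4504 0.0997; 0.0997 1.8004]  S=[0.7504]  K=[0.6002; 0.1329]  nu=[0.5084]  x^+=[1.2667, -0.6764]  P^+=[0.1801 0.0399; 0.0399 1.7872]

innov = [0.5084]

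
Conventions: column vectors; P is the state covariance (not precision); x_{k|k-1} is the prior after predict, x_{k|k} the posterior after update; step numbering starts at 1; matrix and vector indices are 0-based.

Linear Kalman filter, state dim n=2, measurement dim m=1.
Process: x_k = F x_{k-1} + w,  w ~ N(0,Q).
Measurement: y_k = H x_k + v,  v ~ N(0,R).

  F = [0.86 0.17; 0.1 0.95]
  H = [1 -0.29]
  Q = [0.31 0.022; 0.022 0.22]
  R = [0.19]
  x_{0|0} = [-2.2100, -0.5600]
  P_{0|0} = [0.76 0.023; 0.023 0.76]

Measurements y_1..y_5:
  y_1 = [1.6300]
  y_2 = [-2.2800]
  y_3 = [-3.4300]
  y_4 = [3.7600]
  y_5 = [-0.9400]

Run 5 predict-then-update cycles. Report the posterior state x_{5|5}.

step 1: x^-=[-1.9958, -0.7530]  P^-=[0.9008 0.2293; 0.2293 0.9179]  S=[1.0350]  K=[0.8061; -0.0357]  nu=[3.4074]  x^+=[0.7509, -0.8745]  P^+=[0.2283 0.2590; 0.2590 0.9166]
step 2: x^-=[0.4971, -0.7557]  P^-=[0.5811 0.4057; 0.4057 1.0987]  S=[0.6282]  K=[0.7377; 0.1386]  nu=[-2.9962]  x^+=[-1.7133, -1.1710]  P^+=[0.2392 0.3415; 0.3415 1.0866]
step 3: x^-=[-1.6725, -1.2837]  P^-=[0.6181 0.5028; 0.5028 1.2679]  S=[0.6231]  K=[0.7580; 0.2169]  nu=[-2.1298]  x^+=[-3.2868, -1.7456]  P^+=[0.2601 0.4004; 0.4004 1.2386]
step 4: x^-=[-3.1234, -1.9870]  P^-=[0.6553 0.5784; 0.5784 1.4166]  S=[0.6290]  K=[0.7752; 0.2664]  nu=[6.3072]  x^+=[1.7657, -0.3068]  P^+=[0.2773 0.4485; 0.4485 1.3719]
step 5: x^-=[1.4664, -0.1149]  P^-=[0.6859 0.6414; 0.6414 1.5461]  S=[0.6339]  K=[0.7886; 0.3046]  nu=[-2.4397]  x^+=[-0.4575, -0.8579]  P^+=[0.2917 0.4892; 0.4892 1.4873]

x_post = [-0.4575, -0.8579]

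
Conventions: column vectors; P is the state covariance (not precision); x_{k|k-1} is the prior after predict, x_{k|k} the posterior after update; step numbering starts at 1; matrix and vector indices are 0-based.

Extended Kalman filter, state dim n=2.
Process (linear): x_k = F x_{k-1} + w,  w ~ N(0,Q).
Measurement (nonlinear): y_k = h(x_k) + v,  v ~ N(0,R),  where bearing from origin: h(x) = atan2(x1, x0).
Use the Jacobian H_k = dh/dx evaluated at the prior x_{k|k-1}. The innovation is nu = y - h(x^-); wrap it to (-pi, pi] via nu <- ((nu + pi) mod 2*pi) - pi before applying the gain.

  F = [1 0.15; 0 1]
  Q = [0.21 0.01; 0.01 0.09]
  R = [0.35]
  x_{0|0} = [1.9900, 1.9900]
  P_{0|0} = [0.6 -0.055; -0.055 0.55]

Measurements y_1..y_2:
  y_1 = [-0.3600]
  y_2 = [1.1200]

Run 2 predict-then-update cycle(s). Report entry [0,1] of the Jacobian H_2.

step 1: x^-=[2.2885, 1.9900]  P^-=[0.8059 0.0375; 0.0375 0.6400]  H_jac=[-0.2164 0.2488]  S=[0.4233]  K=[-0.3899; 0.3570]  nu=[-1.0757]  x^+=[2.7079, 1.6059]  P^+=[0.7415 0.0964; 0.0964 0.5860]
step 2: x^-=[2.9488, 1.6059]  P^-=[0.9936 0.1943; 0.1943 0.6760]  H_jac=[-0.1424 0.2615]  S=[0.4019]  K=[-0.2257; 0.3711]  nu=[0.6213]  x^+=[2.8086, 1.8365]  P^+=[0.9732 0.2280; 0.2280 0.6207]

H_jac[0,1] = 0.2615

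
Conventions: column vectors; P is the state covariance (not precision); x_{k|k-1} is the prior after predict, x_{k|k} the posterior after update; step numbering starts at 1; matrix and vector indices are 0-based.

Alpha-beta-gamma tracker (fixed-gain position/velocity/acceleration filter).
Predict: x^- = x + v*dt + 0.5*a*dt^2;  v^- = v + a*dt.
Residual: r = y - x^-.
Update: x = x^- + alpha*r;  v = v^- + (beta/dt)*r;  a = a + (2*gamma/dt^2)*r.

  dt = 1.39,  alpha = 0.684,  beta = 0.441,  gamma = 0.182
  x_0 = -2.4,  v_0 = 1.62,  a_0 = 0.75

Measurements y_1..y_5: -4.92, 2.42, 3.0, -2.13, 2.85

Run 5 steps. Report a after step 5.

a_post = -0.7297

step 1: x_pred=0.5763  r=-5.4963  x^+=-3.1832  v^+=0.9187  a^+=-0.2855
step 2: x_pred=-2.1820  r=4.6020  x^+=0.9658  v^+=1.9819  a^+=0.5815
step 3: x_pred=4.2824  r=-1.2824  x^+=3.4052  v^+=2.3833  a^+=0.3399
step 4: x_pred=7.0464  r=-9.1764  x^+=0.7698  v^+=-0.0556  a^+=-1.3889
step 5: x_pred=-0.6492  r=3.4992  x^+=1.7442  v^+=-0.8760  a^+=-0.7297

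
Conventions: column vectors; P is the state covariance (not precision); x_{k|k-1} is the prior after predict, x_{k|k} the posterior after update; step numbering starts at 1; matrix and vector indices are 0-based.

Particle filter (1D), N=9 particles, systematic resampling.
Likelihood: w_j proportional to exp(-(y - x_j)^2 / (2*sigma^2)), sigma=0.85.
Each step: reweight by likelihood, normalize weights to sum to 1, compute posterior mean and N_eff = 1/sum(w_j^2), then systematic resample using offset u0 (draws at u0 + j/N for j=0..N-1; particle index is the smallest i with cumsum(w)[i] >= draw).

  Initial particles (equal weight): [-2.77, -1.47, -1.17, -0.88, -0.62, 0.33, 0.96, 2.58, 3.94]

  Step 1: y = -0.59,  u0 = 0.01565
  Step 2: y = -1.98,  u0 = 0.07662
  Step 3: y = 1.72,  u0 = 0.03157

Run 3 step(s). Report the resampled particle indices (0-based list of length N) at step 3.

step 1: w=[0.0091, 0.1425, 0.1930, 0.2298, 0.2435, 0.1356, 0.0462, 0.0002, 0.0000]  mean=-0.7240  Neff=5.2553  idx=[1, 1, 2, 3, 3, 3, 4, 4, 5]
step 2: w=[0.1996, 0.1996, 0.1517, 0.1034, 0.1034, 0.1034, 0.0664, 0.0664, 0.0060]  mean=-1.1178  Neff=6.9617  idx=[0, 0, 1, 2, 2, 3, 4, 5, 7]
step 3: w=[0.0147, 0.0147, 0.0147, 0.0521, 0.0521, 0.1568, 0.1568, 0.1568, 0.3813]  mean=-0.8372  Neff=4.4405  idx=[2, 4, 5, 6, 7, 7, 8, 8, 8]

resampled_idx = [2, 4, 5, 6, 7, 7, 8, 8, 8]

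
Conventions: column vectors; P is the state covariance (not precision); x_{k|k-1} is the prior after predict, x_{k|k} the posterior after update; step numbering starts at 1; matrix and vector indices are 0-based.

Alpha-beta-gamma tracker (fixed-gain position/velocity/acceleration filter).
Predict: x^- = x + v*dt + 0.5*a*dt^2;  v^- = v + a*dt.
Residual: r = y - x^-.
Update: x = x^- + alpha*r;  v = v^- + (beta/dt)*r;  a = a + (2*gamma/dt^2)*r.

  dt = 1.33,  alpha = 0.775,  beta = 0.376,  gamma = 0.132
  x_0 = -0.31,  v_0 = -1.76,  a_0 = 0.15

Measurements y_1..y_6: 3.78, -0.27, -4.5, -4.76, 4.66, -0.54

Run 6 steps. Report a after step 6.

a_post = 0.3886

step 1: x_pred=-2.5181  r=6.2981  x^+=2.3629  v^+=0.2200  a^+=1.0900
step 2: x_pred=3.6196  r=-3.8896  x^+=0.6052  v^+=0.5701  a^+=0.5095
step 3: x_pred=1.8139  r=-6.3139  x^+=-3.0794  v^+=-0.5373  a^+=-0.4329
step 4: x_pred=-4.1769  r=-0.5831  x^+=-4.6288  v^+=-1.2779  a^+=-0.5199
step 5: x_pred=-6.7882  r=11.4482  x^+=2.0842  v^+=1.2671  a^+=1.1887
step 6: x_pred=4.8208  r=-5.3608  x^+=0.6662  v^+=1.3326  a^+=0.3886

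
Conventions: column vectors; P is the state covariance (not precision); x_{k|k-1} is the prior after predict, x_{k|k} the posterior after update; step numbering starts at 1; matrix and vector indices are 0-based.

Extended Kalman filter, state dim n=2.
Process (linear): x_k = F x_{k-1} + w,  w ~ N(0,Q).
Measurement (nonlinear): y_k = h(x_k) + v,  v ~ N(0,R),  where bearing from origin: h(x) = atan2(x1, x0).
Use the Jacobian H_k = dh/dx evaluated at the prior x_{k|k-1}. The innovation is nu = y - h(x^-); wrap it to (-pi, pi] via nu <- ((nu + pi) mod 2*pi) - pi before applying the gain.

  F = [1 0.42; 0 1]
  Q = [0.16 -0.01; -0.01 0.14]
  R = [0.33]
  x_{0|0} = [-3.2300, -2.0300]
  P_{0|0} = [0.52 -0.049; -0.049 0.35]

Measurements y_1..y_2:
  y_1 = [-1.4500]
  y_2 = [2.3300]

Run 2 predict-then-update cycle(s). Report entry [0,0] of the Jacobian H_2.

H_jac[0,0] = 0.0797

step 1: x^-=[-4.0826, -2.0300]  P^-=[0.7006 0.0880; 0.0880 0.4900]  H_jac=[0.0977 -0.1964]  S=[0.3522]  K=[0.1452; -0.2488]  nu=[1.2302]  x^+=[-3.9040, -2.3361]  P^+=[0.6932 0.1007; 0.1007 0.4682]
step 2: x^-=[-4.8852, -2.3361]  P^-=[1.0204 0.2874; 0.2874 0.6082]  H_jac=[0.0797 -0.1666]  S=[0.3457]  K=[0.0967; -0.2269]  nu=[-1.2576]  x^+=[-5.0067, -2.0508]  P^+=[1.0171 0.2949; 0.2949 0.5904]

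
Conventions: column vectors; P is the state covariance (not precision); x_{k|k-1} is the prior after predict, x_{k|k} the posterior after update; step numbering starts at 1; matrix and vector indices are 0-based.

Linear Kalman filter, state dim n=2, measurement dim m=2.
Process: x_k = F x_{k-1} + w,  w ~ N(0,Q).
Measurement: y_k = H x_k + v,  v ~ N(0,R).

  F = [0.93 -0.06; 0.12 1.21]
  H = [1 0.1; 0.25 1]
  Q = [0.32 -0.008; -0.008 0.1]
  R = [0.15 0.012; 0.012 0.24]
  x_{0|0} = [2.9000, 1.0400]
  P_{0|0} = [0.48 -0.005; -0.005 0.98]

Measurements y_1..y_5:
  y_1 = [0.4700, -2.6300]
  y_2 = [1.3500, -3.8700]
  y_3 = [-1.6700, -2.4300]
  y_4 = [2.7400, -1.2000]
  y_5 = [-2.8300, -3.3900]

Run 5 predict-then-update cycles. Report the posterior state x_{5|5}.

step 1: x^-=[2.6346, 1.6064]  P^-=[0.7392 -0.0312; -0.0312 1.5403]  S=[0.8984 0.3189; 0.3189 1.8109]  K=[0.8419 -0.0634; -0.1745 0.8770]  nu=[-2.3252, -4.8950]  x^+=[0.9874, -2.2807]  P^+=[0.1293 -0.0374; -0.0374 0.2177]
step 2: x^-=[1.0552, -2.6411]  P^-=[0.4368 -0.0512; -0.0512 0.4098]  S=[0.5806 0.1097; 0.1097 0.6515]  K=[0.7505 -0.0374; -0.1371 0.6324]  nu=[0.5590, -1.4926]  x^+=[1.5304, -3.6618]  P^+=[0.1150 -0.0287; -0.0287 0.1573]
step 3: x^-=[1.6430, -4.2471]  P^-=[0.4232 -0.0387; -0.0387 0.3236]  S=[0.5687 0.1105; 0.1105 0.5708]  K=[0.7424 -0.0262; -0.1226 0.5738]  nu=[-2.8883, 1.4064]  x^+=[-0.5382, -3.0859]  P^+=[0.1136 -0.0258; -0.0258 0.1427]
step 4: x^-=[-0.3154, -3.7985]  P^-=[0.4217 -0.0345; -0.0345 0.3031]  S=[0.5678 0.1124; 0.1124 0.5522]  K=[0.7410 -0.0224; -0.1176 0.5572]  nu=[3.4352, 2.6773]  x^+=[2.1702, -2.7109]  P^+=[0.1134 -0.0248; -0.0248 0.1385]
step 5: x^-=[2.1810, -3.0197]  P^-=[0.4213 -0.0331; -0.0331 0.2972]  S=[0.5677 0.1131; 0.1131 0.5470]  K=[0.7406 -0.0211; -0.1160 0.5522]  nu=[-4.7090, -0.9155]  x^+=[-1.2870, -2.9789]  P^+=[0.1133 -0.0245; -0.0245 0.1373]

x_post = [-1.2870, -2.9789]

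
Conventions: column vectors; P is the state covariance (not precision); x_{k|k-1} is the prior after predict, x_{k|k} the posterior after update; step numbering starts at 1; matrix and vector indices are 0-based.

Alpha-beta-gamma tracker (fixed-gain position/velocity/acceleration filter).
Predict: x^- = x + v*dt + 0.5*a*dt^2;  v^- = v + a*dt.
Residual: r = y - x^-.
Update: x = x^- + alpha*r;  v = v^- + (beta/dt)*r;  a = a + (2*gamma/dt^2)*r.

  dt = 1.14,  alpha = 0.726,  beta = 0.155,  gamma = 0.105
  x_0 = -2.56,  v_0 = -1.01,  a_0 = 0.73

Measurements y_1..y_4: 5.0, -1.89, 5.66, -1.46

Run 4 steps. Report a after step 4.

a_post = -0.5619

step 1: x_pred=-3.2370  r=8.2370  x^+=2.7430  v^+=0.9421  a^+=2.0610
step 2: x_pred=5.1563  r=-7.0463  x^+=0.0407  v^+=2.3336  a^+=0.9224
step 3: x_pred=3.3004  r=2.3596  x^+=5.0135  v^+=3.7060  a^+=1.3037
step 4: x_pred=10.0855  r=-11.5455  x^+=1.7035  v^+=3.6224  a^+=-0.5619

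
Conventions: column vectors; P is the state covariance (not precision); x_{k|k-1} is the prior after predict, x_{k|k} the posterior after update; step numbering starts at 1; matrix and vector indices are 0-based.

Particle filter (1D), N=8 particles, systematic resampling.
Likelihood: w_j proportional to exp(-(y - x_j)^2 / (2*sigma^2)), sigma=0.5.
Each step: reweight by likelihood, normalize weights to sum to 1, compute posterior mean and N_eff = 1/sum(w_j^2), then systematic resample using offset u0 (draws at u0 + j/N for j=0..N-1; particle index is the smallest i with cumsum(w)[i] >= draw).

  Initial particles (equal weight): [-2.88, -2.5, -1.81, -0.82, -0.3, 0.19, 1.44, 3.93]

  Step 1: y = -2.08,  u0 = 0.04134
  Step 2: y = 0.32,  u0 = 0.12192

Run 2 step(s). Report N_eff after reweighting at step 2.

N_eff = 4.0065

step 1: w=[0.1472, 0.3721, 0.4576, 0.0221, 0.0009, 0.0000, 0.0000, 0.0000]  mean=-2.2009  Neff=2.7025  idx=[0, 1, 1, 1, 2, 2, 2, 2]
step 2: w=[0.0000, 0.0003, 0.0003, 0.0003, 0.2498, 0.2498, 0.2498, 0.2498]  mean=-1.8106  Neff=4.0065  idx=[4, 4, 5, 5, 6, 6, 7, 7]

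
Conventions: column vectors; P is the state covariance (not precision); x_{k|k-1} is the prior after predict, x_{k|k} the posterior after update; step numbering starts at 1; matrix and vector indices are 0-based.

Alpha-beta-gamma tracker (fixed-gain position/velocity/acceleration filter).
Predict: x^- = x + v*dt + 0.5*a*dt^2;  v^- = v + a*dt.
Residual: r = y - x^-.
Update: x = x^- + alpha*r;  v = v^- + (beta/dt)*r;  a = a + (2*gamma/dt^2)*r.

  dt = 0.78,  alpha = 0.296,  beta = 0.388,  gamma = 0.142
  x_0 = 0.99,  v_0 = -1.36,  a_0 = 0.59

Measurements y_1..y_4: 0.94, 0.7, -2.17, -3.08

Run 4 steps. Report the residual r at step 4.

step 1: x_pred=0.1087  r=0.8313  x^+=0.3547  v^+=-0.4863  a^+=0.9781
step 2: x_pred=0.2730  r=0.4270  x^+=0.3994  v^+=0.4890  a^+=1.1774
step 3: x_pred=1.1390  r=-3.3090  x^+=0.1595  v^+=-0.2386  a^+=-0.3672
step 4: x_pred=-0.1383  r=-2.9417  x^+=-1.0090  v^+=-1.9884  a^+=-1.7404

resid = -2.9417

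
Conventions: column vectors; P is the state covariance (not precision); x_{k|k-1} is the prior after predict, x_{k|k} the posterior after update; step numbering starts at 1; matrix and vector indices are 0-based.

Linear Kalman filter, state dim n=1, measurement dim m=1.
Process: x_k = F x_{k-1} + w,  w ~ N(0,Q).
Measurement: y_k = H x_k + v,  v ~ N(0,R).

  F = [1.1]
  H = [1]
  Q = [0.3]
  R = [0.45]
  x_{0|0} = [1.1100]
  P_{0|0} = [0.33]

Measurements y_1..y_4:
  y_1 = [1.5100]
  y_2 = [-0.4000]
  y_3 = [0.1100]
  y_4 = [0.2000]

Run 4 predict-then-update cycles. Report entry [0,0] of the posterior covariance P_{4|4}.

P_post[0,0] = 0.2599

step 1: x^-=[1.2210]  P^-=[0.6993]  S=[1.1493]  K=[0.6085]  nu=[0.2890]  x^+=[1.3968]  P^+=[0.2738]
step 2: x^-=[1.5365]  P^-=[0.6313]  S=[1.0813]  K=[0.5838]  nu=[-1.9365]  x^+=[0.4059]  P^+=[0.2627]
step 3: x^-=[0.4465]  P^-=[0.6179]  S=[1.0679]  K=[0.5786]  nu=[-0.3365]  x^+=[0.2518]  P^+=[0.2604]
step 4: x^-=[0.2770]  P^-=[0.6151]  S=[1.0651]  K=[0.5775]  nu=[-0.0770]  x^+=[0.2325]  P^+=[0.2599]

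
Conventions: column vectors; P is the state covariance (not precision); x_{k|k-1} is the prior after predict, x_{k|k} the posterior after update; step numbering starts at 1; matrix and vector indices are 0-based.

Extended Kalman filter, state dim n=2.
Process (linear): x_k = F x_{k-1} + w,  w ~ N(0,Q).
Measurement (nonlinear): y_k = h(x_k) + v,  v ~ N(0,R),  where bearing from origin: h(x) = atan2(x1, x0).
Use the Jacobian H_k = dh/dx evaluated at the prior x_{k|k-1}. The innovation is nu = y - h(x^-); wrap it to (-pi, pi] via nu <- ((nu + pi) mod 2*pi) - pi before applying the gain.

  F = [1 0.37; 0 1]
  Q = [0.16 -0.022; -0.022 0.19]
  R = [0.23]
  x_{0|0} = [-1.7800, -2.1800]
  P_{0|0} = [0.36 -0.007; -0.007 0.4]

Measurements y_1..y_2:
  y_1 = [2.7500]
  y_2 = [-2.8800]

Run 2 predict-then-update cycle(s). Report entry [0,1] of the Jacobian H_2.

step 1: x^-=[-2.5866, -2.1800]  P^-=[0.5696 0.1190; 0.1190 0.5900]  H_jac=[0.1905 -0.2260]  S=[0.2706]  K=[0.3016; -0.4091]  nu=[-1.0919]  x^+=[-2.9159, -1.7333]  P^+=[0.5450 0.1524; 0.1524 0.5447]
step 2: x^-=[-3.5573, -1.7333]  P^-=[0.8923 0.3319; 0.3319 0.7347]  H_jac=[0.1107 -0.2272]  S=[0.2622]  K=[0.0891; -0.4965]  nu=[-0.1918]  x^+=[-3.5744, -1.6380]  P^+=[0.8902 0.3435; 0.3435 0.6701]

H_jac[0,1] = -0.2272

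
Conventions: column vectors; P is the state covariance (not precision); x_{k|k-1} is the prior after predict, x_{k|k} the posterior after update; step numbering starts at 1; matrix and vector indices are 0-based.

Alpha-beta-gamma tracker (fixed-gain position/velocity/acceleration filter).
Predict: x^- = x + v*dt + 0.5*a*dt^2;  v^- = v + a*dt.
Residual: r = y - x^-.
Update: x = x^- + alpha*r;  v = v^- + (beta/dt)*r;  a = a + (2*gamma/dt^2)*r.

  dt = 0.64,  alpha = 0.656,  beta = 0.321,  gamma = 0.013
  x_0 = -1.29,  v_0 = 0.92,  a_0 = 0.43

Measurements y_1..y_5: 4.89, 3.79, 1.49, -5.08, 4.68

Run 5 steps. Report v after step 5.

v_post = 0.9839

step 1: x_pred=-0.6131  r=5.5031  x^+=2.9969  v^+=3.9554  a^+=0.7793
step 2: x_pred=5.6880  r=-1.8980  x^+=4.4429  v^+=3.5022  a^+=0.6588
step 3: x_pred=6.8192  r=-5.3292  x^+=3.3233  v^+=1.2509  a^+=0.3206
step 4: x_pred=4.1895  r=-9.2695  x^+=-1.8913  v^+=-3.1932  a^+=-0.2678
step 5: x_pred=-3.9898  r=8.6698  x^+=1.6976  v^+=0.9839  a^+=0.2825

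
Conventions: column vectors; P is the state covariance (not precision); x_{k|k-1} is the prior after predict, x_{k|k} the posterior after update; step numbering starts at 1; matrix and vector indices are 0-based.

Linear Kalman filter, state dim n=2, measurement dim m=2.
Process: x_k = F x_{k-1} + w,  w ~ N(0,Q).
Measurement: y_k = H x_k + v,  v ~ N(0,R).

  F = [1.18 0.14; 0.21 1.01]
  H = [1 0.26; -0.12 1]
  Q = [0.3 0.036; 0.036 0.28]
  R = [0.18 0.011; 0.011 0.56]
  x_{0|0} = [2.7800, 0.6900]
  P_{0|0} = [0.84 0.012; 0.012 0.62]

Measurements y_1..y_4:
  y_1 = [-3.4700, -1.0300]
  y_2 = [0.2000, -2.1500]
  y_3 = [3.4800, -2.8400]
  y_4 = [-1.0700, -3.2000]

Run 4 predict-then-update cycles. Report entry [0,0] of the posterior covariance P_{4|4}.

step 1: x^-=[3.3770, 1.2807]  P^-=[1.4857 0.3465; 0.3465 0.9546]  S=[1.9104 0.4166; 0.4166 1.4528]  K=[0.8529 -0.1288; 0.1859 0.5751]  nu=[-7.1800, -1.9055]  x^+=[-2.5016, -1.1497]  P^+=[0.1633 -0.0431; -0.0431 0.3189]
step 2: x^-=[-3.1129, -1.6866]  P^-=[0.5194 0.0689; 0.0689 0.5943]  S=[0.7754 0.1699; 0.1699 1.1452]  K=[0.7149 -0.1004; 0.1819 0.4847]  nu=[3.7514, -0.8370]  x^+=[-0.3468, -1.4099]  P^+=[0.1359 -0.0320; -0.0320 0.2696]
step 3: x^-=[-0.6067, -1.4969]  P^-=[0.4839 0.0687; 0.0687 0.5474]  S=[0.7367 0.1618; 0.1618 1.0979]  K=[0.7018 -0.0938; 0.1846 0.4639]  nu=[4.4758, -1.4159]  x^+=[2.6671, -1.3277]  P^+=[0.1328 -0.0288; -0.0288 0.2584]
step 4: x^-=[2.9613, -0.7808]  P^-=[0.4804 0.0702; 0.0702 0.5372]  S=[0.7332 0.1610; 0.1610 1.0872]  K=[0.7003 -0.0922; 0.1855 0.4588]  nu=[-3.8283, -2.0638]  x^+=[0.4704, -2.4378]  P^+=[0.1323 -0.0280; -0.0280 0.2556]

P_post[0,0] = 0.1323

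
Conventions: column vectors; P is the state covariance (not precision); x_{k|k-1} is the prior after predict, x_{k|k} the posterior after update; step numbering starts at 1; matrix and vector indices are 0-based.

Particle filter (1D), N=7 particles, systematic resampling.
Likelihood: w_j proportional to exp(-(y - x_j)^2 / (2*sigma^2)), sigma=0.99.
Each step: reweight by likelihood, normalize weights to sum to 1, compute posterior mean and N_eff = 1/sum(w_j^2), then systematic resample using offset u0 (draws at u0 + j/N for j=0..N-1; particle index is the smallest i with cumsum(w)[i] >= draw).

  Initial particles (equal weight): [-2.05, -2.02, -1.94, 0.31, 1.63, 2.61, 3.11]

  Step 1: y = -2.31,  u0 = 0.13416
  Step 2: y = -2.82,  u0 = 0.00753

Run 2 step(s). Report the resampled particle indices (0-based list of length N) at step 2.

step 1: w=[0.3346, 0.3318, 0.3230, 0.0104, 0.0001, 0.0000, 0.0000]  mean=-1.9794  Neff=3.0627  idx=[0, 0, 1, 1, 2, 2, 3]
step 2: w=[0.1729, 0.1729, 0.1688, 0.1688, 0.1576, 0.1576, 0.0016]  mean=-2.0015  Neff=6.0099  idx=[0, 0, 1, 2, 3, 4, 5]

resampled_idx = [0, 0, 1, 2, 3, 4, 5]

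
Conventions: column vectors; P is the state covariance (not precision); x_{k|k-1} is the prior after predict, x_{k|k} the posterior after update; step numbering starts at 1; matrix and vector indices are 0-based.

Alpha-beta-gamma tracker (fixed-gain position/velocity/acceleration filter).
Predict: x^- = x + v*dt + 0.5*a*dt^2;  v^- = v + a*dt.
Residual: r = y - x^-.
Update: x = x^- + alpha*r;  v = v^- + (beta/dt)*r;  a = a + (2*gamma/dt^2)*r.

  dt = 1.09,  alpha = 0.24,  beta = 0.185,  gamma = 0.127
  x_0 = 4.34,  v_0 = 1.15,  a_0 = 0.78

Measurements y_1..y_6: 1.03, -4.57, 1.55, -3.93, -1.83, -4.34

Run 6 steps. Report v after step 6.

step 1: x_pred=6.0569  r=-5.0269  x^+=4.8504  v^+=1.1470  a^+=-0.2947
step 2: x_pred=5.9256  r=-10.4956  x^+=3.4067  v^+=-0.9555  a^+=-2.5385
step 3: x_pred=0.8571  r=0.6929  x^+=1.0234  v^+=-3.6049  a^+=-2.3904
step 4: x_pred=-4.3259  r=0.3959  x^+=-4.2309  v^+=-6.1432  a^+=-2.3057
step 5: x_pred=-12.2967  r=10.4667  x^+=-9.7847  v^+=-6.8800  a^+=-0.0681
step 6: x_pred=-17.3243  r=12.9843  x^+=-14.2081  v^+=-4.7504  a^+=2.7078

v_post = -4.7504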